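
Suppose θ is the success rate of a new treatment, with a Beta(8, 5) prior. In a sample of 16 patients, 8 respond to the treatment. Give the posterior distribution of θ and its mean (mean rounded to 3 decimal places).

Observing 8 successes and 8 failures updates Beta(8, 5) by adding the success and failure counts to the two shape parameters: α = 8+8 = 16, β = 5+8 = 13.
Posterior mean = α/(α+β) = 16/29 = 0.552.

Posterior: Beta(16, 13); mean ≈ 0.552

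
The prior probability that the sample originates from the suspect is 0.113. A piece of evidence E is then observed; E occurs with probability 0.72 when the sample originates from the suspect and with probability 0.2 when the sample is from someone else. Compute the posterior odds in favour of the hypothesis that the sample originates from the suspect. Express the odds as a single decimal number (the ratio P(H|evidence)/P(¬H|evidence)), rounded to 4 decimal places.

Posterior odds ≈ 0.4586

Prior odds = 0.113/(1−0.113) = 0.12740.
Likelihood ratio for E = 0.72/0.2 = 3.6000.
Posterior odds = prior odds × LR = 0.45862.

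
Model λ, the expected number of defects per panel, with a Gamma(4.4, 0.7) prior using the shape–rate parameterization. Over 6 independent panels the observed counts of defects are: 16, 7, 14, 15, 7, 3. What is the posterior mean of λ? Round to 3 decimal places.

The Poisson likelihood adds the total count to the shape and the number of exposure periods to the rate. Here ∑xᵢ = 62 and n = 6, so shape 4.4→66.4 and rate 0.7→6.7.
E[λ | data] = 66.4/6.7 = 9.910.

Posterior mean ≈ 9.910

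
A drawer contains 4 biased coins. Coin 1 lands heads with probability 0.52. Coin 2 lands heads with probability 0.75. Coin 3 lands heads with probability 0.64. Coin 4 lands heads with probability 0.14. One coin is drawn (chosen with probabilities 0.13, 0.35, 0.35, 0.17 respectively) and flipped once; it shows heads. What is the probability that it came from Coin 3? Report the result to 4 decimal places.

Tabulate prior·likelihood by source: [1] prior 0.13, lik 0.52, product 0.06760; [2] prior 0.35, lik 0.75, product 0.2625; [3] prior 0.35, lik 0.64, product 0.2240; [4] prior 0.17, lik 0.14, product 0.02380.
Normalizing constant = 0.57790; the posterior for Coin 3 is its product over the sum, 0.2240/0.57790 = 0.3876.

Posterior probability ≈ 0.3876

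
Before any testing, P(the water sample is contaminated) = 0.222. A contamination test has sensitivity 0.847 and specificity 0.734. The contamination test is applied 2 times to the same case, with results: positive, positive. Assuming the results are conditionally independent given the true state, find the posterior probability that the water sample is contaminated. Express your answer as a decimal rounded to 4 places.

Let H be the event that the water sample is contaminated; start with P(H) = 0.222. P('positive'|H) = 0.847, P('positive'|¬H) = 0.266.
Update on result 1 ('positive'): P(H) ← 0.847·0.2220 / (0.847·0.2220 + 0.266·0.7780) = 0.18803/0.39498 = 0.4761.
Update on result 2 ('positive'): P(H) ← 0.847·0.4761 / (0.847·0.4761 + 0.266·0.5239) = 0.40322/0.54259 = 0.7431.

Posterior P(H) ≈ 0.7431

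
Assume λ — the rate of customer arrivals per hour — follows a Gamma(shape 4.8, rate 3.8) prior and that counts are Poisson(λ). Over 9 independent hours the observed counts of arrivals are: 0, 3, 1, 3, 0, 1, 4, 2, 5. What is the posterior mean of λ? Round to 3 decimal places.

The Poisson likelihood adds the total count to the shape and the number of exposure periods to the rate. Here ∑xᵢ = 19 and n = 9, so shape 4.8→23.8 and rate 3.8→12.8.
E[λ | data] = 23.8/12.8 = 1.859.

Posterior mean ≈ 1.859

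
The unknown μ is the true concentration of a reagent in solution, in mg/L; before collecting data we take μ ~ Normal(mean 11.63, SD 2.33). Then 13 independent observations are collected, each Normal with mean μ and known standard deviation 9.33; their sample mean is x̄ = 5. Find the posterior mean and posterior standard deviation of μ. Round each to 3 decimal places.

Posterior mean ≈ 8.661; posterior SD ≈ 1.732

Prior precision 1/τ₀² = 1/2.33² = 0.184199; data precision n/σ² = 13/9.33² = 0.149341.
Posterior precision = 0.184199 + 0.149341 = 0.333541, giving posterior SD = 1/√0.333541 = 1.732.
Posterior mean = (0.184199·11.63 + 0.149341·5) / 0.333541 = 8.661.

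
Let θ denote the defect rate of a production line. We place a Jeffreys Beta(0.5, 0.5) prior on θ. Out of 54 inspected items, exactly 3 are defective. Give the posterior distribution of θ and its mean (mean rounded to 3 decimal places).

Observing 3 successes and 51 failures updates Beta(0.5, 0.5) by adding the success and failure counts to the two shape parameters: α = 0.5+3 = 3.5, β = 0.5+51 = 51.5.
Posterior mean = α/(α+β) = 3.5/55 = 0.064.

Posterior: Beta(3.5, 51.5); mean ≈ 0.064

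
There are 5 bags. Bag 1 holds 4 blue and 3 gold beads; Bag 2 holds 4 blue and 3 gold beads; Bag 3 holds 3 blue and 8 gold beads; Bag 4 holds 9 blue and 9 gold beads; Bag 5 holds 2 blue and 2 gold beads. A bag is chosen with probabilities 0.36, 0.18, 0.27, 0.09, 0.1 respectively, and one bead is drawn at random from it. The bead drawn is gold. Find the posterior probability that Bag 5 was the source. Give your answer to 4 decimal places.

Tabulate prior·likelihood by source: [1] prior 0.36, lik 0.4286, product 0.1543; [2] prior 0.18, lik 0.4286, product 0.07714; [3] prior 0.27, lik 0.7273, product 0.1964; [4] prior 0.09, lik 0.5, product 0.04500; [5] prior 0.1, lik 0.5, product 0.05000.
Normalizing constant = 0.52279; the posterior for Bag 5 is its product over the sum, 0.05000/0.52279 = 0.0956.

Posterior probability ≈ 0.0956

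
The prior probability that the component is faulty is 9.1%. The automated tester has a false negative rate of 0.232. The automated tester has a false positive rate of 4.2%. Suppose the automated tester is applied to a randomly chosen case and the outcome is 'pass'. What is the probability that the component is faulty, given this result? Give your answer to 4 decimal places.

P(H | E) ≈ 0.0237

Let H be the event that the component is faulty. P(H) = 0.091, so P(¬H) = 0.909. With E the 'pass' result, P(E|H) = 0.232 and P(E|¬H) = 0.958.
P(E) = 0.232·0.091 + 0.958·0.909 = 0.021112 + 0.87082 = 0.89193.
By Bayes' theorem, P(H|E) = 0.021112 / 0.89193 = 0.0237.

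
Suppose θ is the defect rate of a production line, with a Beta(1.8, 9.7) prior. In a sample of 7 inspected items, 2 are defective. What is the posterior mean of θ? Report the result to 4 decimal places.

Observing 2 successes and 5 failures updates Beta(1.8, 9.7) by adding the success and failure counts to the two shape parameters: α = 1.8+2 = 3.8, β = 9.7+5 = 14.7.
Posterior mean = α/(α+β) = 3.8/18.5 = 0.2054.

Posterior mean ≈ 0.2054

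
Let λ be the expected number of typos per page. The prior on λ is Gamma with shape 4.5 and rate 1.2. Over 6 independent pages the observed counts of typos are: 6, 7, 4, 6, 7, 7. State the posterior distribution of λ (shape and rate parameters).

Posterior: Gamma(shape=41.5, rate=7.2)

Total count ∑xᵢ = 37 over n = 6 pages.
Gamma is conjugate to the Poisson likelihood: posterior is Gamma(shape = 4.5+37 = 41.5, rate = 1.2+6 = 7.2).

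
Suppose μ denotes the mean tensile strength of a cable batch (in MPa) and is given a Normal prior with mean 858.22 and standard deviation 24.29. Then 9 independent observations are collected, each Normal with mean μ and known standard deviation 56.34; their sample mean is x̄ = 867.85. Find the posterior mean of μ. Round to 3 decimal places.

With known σ, the Normal prior is conjugate. Weight on the data is w = (n/σ²)/(n/σ² + 1/τ₀²) = 0.00283536/(0.00283536+0.00169490) = 0.62587.
Posterior mean = w·x̄ + (1−w)·μ₀ = 0.62587·867.85 + 0.37413·858.22 = 864.247.

Posterior mean ≈ 864.247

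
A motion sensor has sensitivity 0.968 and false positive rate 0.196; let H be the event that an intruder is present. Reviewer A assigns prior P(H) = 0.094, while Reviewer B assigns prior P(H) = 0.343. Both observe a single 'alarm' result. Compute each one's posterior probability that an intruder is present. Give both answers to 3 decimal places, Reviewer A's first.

The likelihood ratio for an 'alarm' result is 0.968/0.196 = 4.9388.
Reviewer A: prior odds 0.094/0.906 = 0.10375; posterior odds 0.51241; posterior probability 0.339.
Reviewer B: prior odds 0.343/0.657 = 0.52207; posterior odds 2.5784; posterior probability 0.721.

Reviewer A: 0.339; Reviewer B: 0.721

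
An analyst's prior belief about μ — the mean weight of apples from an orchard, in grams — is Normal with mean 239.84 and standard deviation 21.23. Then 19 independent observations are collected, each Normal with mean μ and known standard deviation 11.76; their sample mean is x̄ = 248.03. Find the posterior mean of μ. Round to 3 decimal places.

Posterior mean ≈ 247.900

Prior precision 1/τ₀² = 1/21.23² = 0.00221871; data precision n/σ² = 19/11.76² = 0.137385.
Posterior precision = 0.00221871 + 0.137385 = 0.139604.
Posterior mean = (0.00221871·239.84 + 0.137385·248.03) / 0.139604 = 247.900.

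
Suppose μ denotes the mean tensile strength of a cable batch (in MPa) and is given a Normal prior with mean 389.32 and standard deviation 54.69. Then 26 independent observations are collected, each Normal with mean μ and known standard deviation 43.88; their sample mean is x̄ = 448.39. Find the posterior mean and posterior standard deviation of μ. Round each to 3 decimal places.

Posterior mean ≈ 446.963; posterior SD ≈ 8.501

With known σ, the Normal prior is conjugate. Weight on the data is w = (n/σ²)/(n/σ² + 1/τ₀²) = 0.0135033/(0.0135033+0.00033434) = 0.97584.
Posterior mean = w·x̄ + (1−w)·μ₀ = 0.97584·448.39 + 0.024161·389.32 = 446.963. Posterior variance = 1/(0.0135033+0.00033434) = 72.2666, so SD = 8.501.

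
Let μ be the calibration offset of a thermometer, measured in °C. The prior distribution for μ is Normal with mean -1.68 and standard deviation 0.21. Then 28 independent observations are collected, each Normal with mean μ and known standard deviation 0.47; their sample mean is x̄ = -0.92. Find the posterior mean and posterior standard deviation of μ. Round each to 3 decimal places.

Posterior mean ≈ -1.035; posterior SD ≈ 0.082

Prior precision 1/τ₀² = 1/0.21² = 22.6757; data precision n/σ² = 28/0.47² = 126.754.
Posterior precision = 22.6757 + 126.754 = 149.430, giving posterior SD = 1/√149.430 = 0.082.
Posterior mean = (22.6757·-1.68 + 126.754·-0.92) / 149.430 = -1.035.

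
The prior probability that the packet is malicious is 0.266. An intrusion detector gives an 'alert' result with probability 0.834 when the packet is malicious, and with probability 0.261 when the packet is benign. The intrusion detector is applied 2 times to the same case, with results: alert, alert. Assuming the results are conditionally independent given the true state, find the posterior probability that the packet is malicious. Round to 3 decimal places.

Posterior P(H) ≈ 0.787

Let H be the event that the packet is malicious; start with P(H) = 0.266. P('alert'|H) = 0.834, P('alert'|¬H) = 0.261.
Update on result 1 ('alert'): P(H) ← 0.834·0.2660 / (0.834·0.2660 + 0.261·0.7340) = 0.22184/0.41342 = 0.5366.
Update on result 2 ('alert'): P(H) ← 0.834·0.5366 / (0.834·0.5366 + 0.261·0.4634) = 0.44753/0.56848 = 0.7872.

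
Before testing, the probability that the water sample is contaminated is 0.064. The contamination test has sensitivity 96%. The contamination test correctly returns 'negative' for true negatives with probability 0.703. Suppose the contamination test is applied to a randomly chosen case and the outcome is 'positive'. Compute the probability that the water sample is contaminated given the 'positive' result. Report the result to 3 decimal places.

Write H for 'the water sample is contaminated'. Prior odds H:¬H = 0.064/0.936 = 0.068376. For the 'positive' outcome, the likelihood ratio is 0.96/0.297 = 3.2323.
Posterior odds = 0.068376 × 3.2323 = 0.22101, so P(H|E) = 0.22101/(1+0.22101) = 0.181.

P(H | E) ≈ 0.181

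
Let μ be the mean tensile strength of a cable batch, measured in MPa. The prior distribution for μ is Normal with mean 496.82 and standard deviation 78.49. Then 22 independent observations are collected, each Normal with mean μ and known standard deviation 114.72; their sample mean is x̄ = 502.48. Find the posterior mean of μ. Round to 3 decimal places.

Prior precision 1/τ₀² = 1/78.49² = 0.00016232; data precision n/σ² = 22/114.72² = 0.00167165.
Posterior precision = 0.00016232 + 0.00167165 = 0.00183397.
Posterior mean = (0.00016232·496.82 + 0.00167165·502.48) / 0.00183397 = 501.979.

Posterior mean ≈ 501.979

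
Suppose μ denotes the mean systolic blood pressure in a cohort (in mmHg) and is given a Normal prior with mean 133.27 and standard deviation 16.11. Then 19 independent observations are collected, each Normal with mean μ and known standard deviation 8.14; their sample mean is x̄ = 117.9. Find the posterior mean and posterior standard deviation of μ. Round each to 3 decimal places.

With known σ, the Normal prior is conjugate. Weight on the data is w = (n/σ²)/(n/σ² + 1/τ₀²) = 0.286751/(0.286751+0.00385309) = 0.98674.
Posterior mean = w·x̄ + (1−w)·μ₀ = 0.98674·117.9 + 0.013259·133.27 = 118.104. Posterior variance = 1/(0.286751+0.00385309) = 3.44111, so SD = 1.855.

Posterior mean ≈ 118.104; posterior SD ≈ 1.855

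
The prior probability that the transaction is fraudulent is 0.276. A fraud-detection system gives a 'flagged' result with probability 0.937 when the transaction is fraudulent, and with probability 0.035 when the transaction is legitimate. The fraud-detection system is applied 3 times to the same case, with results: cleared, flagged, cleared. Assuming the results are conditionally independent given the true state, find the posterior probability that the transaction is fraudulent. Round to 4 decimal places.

With H the event that the transaction is fraudulent, the joint likelihood of the observed sequence is P(data|H) = 0.063·0.937·0.063 = 0.0037190 and P(data|¬H) = 0.965·0.035·0.965 = 0.032593.
Bayes: P(H|data) = 0.276·0.0037190 / (0.276·0.0037190 + 0.724·0.032593) = 0.0010264/0.024624 = 0.0417.

Posterior P(H) ≈ 0.0417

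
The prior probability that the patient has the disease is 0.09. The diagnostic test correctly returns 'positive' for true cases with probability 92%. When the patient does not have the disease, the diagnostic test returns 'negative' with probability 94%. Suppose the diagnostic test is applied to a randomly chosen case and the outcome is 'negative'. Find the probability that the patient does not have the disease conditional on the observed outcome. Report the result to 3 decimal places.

Write H for 'the patient has the disease'. Prior odds H:¬H = 0.09/0.91 = 0.098901. For the 'negative' outcome, the likelihood ratio is 0.08/0.94 = 0.085106.
Posterior odds = 0.098901 × 0.085106 = 0.0084171, so P(H|E) = 0.0084171/(1+0.0084171) = 0.008. Then P(¬H|E) = 1 − 0.008 = 0.992.

P(¬H | E) ≈ 0.992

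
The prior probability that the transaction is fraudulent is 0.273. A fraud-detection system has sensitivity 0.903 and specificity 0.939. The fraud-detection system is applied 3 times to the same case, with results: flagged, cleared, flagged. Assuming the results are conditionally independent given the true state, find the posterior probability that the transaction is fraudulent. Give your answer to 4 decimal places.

Posterior P(H) ≈ 0.8947

Let H be the event that the transaction is fraudulent; start with P(H) = 0.273. P('flagged'|H) = 0.903, P('flagged'|¬H) = 0.061.
Update on result 1 ('flagged'): P(H) ← 0.903·0.2730 / (0.903·0.2730 + 0.061·0.7270) = 0.24652/0.29087 = 0.8475.
Update on result 2 ('cleared'): P(H) ← 0.097·0.8475 / (0.097·0.8475 + 0.939·0.1525) = 0.082211/0.22538 = 0.3648.
Update on result 3 ('flagged'): P(H) ← 0.903·0.3648 / (0.903·0.3648 + 0.061·0.6352) = 0.32939/0.36814 = 0.8947.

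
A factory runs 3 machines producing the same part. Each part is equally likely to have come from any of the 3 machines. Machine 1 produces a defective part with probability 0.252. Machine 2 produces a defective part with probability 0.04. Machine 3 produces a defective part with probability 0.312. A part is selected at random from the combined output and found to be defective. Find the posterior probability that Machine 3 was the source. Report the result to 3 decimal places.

Posterior probability ≈ 0.517

Tabulate prior·likelihood by source: [1] prior 0.333333, lik 0.252, product 0.08400; [2] prior 0.333333, lik 0.04, product 0.01333; [3] prior 0.333333, lik 0.312, product 0.1040.
Normalizing constant = 0.20133; the posterior for Machine 3 is its product over the sum, 0.1040/0.20133 = 0.517.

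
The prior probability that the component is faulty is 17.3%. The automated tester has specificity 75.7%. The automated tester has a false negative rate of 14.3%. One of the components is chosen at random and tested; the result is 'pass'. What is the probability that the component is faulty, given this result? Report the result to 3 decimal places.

Write H for 'the component is faulty'. Prior odds H:¬H = 0.173/0.827 = 0.20919. For the 'pass' outcome, the likelihood ratio is 0.143/0.757 = 0.18890.
Posterior odds = 0.20919 × 0.18890 = 0.039517, so P(H|E) = 0.039517/(1+0.039517) = 0.038.

P(H | E) ≈ 0.038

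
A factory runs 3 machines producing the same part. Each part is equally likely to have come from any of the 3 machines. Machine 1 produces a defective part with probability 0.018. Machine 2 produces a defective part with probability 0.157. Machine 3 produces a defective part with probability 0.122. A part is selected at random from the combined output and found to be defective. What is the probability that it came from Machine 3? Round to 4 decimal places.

P(defective|M1) = 0.018; P(defective|M2) = 0.157; P(defective|M3) = 0.122.
Prior × likelihood for each source: 0.333333·0.018=0.006000, 0.333333·0.157=0.05233, 0.333333·0.122=0.04067. Summing gives P(defective) = 0.099000.
P(Machine 3 | defective) = 0.04067 / 0.099000 = 0.4108.

Posterior probability ≈ 0.4108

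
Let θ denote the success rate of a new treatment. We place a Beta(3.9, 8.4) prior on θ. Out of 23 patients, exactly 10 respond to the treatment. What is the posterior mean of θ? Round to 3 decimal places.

The binomial likelihood is conjugate to the Beta prior: with 10 successes and 13 failures, the posterior is Beta(3.9+10, 8.4+13) = Beta(13.9, 21.4).
E[θ | data] = 13.9/(13.9+21.4) = 0.394.

Posterior mean ≈ 0.394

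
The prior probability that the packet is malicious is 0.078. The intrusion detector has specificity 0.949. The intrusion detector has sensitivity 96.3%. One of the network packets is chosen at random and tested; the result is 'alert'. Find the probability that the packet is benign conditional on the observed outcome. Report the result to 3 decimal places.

Write H for 'the packet is malicious'. Prior odds H:¬H = 0.078/0.922 = 0.084599. For the 'alert' outcome, the likelihood ratio is 0.963/0.051 = 18.882.
Posterior odds = 0.084599 × 18.882 = 1.5974, so P(H|E) = 1.5974/(1+1.5974) = 0.615. Then P(¬H|E) = 1 − 0.615 = 0.385.

P(¬H | E) ≈ 0.385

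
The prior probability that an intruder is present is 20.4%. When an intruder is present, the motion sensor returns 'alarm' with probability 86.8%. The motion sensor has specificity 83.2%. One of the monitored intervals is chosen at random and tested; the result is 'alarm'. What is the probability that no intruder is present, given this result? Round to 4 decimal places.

P(¬H | E) ≈ 0.4303

Let H be the event that an intruder is present. P(H) = 0.204, so P(¬H) = 0.796. With E the 'alarm' result, P(E|H) = 0.868 and P(E|¬H) = 0.168.
P(E) = 0.868·0.204 + 0.168·0.796 = 0.17707 + 0.13373 = 0.31080.
By Bayes' theorem, P(H|E) = 0.17707 / 0.31080 = 0.5697. Hence P(¬H|E) = 1 − 0.5697 = 0.4303.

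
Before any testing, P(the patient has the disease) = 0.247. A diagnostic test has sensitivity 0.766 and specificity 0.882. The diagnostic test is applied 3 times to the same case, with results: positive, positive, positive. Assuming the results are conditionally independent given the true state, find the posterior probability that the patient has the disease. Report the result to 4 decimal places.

Posterior P(H) ≈ 0.9890

With H the event that the patient has the disease, the joint likelihood of the observed sequence is P(data|H) = 0.766·0.766·0.766 = 0.44946 and P(data|¬H) = 0.118·0.118·0.118 = 0.0016430.
Bayes: P(H|data) = 0.247·0.44946 / (0.247·0.44946 + 0.753·0.0016430) = 0.11102/0.11225 = 0.9890.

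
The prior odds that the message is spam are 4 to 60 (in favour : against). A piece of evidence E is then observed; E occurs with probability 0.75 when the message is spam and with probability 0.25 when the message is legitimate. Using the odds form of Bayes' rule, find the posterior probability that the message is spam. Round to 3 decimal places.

Prior odds = 4/60 = 0.066667.
Likelihood ratio for E = 0.75/0.25 = 3.0000.
Posterior odds = prior odds × LR = 0.20000.
Posterior probability = odds/(1+odds) = 0.20000/1.2000 = 0.167.

Posterior probability ≈ 0.167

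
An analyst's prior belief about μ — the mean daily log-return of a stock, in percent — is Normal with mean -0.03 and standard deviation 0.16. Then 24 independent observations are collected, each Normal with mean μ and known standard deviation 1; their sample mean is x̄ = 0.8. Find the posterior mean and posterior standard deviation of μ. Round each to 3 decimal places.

With known σ, the Normal prior is conjugate. Weight on the data is w = (n/σ²)/(n/σ² + 1/τ₀²) = 24.0000/(24.0000+39.0625) = 0.38057.
Posterior mean = w·x̄ + (1−w)·μ₀ = 0.38057·0.8 + 0.61943·-0.03 = 0.286. Posterior variance = 1/(24.0000+39.0625) = 0.0158573, so SD = 0.126.

Posterior mean ≈ 0.286; posterior SD ≈ 0.126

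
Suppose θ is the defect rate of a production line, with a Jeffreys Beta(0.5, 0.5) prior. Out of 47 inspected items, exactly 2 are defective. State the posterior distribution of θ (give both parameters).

Posterior: Beta(2.5, 45.5)

Observing 2 successes and 45 failures updates Beta(0.5, 0.5) by adding the success and failure counts to the two shape parameters: α = 0.5+2 = 2.5, β = 0.5+45 = 45.5.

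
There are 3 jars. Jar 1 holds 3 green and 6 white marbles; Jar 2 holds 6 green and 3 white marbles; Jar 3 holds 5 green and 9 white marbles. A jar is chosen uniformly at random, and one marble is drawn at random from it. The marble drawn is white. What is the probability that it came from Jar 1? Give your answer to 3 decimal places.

Tabulate prior·likelihood by source: [1] prior 0.333333, lik 0.6667, product 0.2222; [2] prior 0.333333, lik 0.3333, product 0.1111; [3] prior 0.333333, lik 0.6429, product 0.2143.
Normalizing constant = 0.54762; the posterior for Jar 1 is its product over the sum, 0.2222/0.54762 = 0.406.

Posterior probability ≈ 0.406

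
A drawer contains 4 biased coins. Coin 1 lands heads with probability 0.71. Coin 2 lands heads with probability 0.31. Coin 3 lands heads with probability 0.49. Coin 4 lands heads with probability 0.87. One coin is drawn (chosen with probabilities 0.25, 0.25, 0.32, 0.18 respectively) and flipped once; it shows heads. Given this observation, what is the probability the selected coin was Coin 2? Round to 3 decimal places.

Posterior probability ≈ 0.136

Tabulate prior·likelihood by source: [1] prior 0.25, lik 0.71, product 0.1775; [2] prior 0.25, lik 0.31, product 0.07750; [3] prior 0.32, lik 0.49, product 0.1568; [4] prior 0.18, lik 0.87, product 0.1566.
Normalizing constant = 0.56840; the posterior for Coin 2 is its product over the sum, 0.07750/0.56840 = 0.136.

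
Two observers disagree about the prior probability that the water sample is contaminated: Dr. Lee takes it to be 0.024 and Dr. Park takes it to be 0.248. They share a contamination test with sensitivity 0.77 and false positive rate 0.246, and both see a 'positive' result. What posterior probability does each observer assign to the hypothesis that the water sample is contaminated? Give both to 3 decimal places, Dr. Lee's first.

Dr. Lee: 0.071; Dr. Park: 0.508

The likelihood ratio for a 'positive' result is 0.77/0.246 = 3.1301.
Dr. Lee: prior odds 0.024/0.976 = 0.024590; posterior odds 0.076969; posterior probability 0.071.
Dr. Park: prior odds 0.248/0.752 = 0.32979; posterior odds 1.0323; posterior probability 0.508.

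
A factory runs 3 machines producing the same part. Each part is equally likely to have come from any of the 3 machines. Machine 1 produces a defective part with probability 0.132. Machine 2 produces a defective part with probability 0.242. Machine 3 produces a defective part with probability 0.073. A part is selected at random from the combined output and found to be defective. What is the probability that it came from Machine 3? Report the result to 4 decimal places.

Posterior probability ≈ 0.1633

P(defective|M1) = 0.132; P(defective|M2) = 0.242; P(defective|M3) = 0.073.
Prior × likelihood for each source: 0.333333·0.132=0.04400, 0.333333·0.242=0.08067, 0.333333·0.073=0.02433. Summing gives P(defective) = 0.14900.
P(Machine 3 | defective) = 0.02433 / 0.14900 = 0.1633.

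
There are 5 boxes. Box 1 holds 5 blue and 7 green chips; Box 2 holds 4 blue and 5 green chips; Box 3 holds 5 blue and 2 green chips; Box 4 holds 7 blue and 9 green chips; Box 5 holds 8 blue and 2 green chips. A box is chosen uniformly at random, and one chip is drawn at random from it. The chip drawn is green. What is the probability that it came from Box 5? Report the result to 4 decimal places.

P(green|Box 1) = 0.5833; P(green|Box 2) = 0.5556; P(green|Box 3) = 0.2857; P(green|Box 4) = 0.5625; P(green|Box 5) = 0.2.
Prior × likelihood for each source: 0.2·0.5833=0.1167, 0.2·0.5556=0.1111, 0.2·0.2857=0.05714, 0.2·0.5625=0.1125, 0.2·0.2=0.04000. Summing gives P(green) = 0.43742.
P(Box 5 | green) = 0.04000 / 0.43742 = 0.0914.

Posterior probability ≈ 0.0914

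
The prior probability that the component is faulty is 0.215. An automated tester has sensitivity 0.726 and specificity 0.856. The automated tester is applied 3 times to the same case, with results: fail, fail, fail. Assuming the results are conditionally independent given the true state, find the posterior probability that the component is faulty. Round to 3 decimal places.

With H the event that the component is faulty, the joint likelihood of the observed sequence is P(data|H) = 0.726·0.726·0.726 = 0.38266 and P(data|¬H) = 0.144·0.144·0.144 = 0.0029860.
Bayes: P(H|data) = 0.215·0.38266 / (0.215·0.38266 + 0.785·0.0029860) = 0.082271/0.084615 = 0.9723.

Posterior P(H) ≈ 0.972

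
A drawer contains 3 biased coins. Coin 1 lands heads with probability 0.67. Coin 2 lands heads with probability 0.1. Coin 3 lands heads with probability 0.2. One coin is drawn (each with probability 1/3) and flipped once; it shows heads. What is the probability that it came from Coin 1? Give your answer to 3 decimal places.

Posterior probability ≈ 0.691

Tabulate prior·likelihood by source: [1] prior 0.333333, lik 0.67, product 0.2233; [2] prior 0.333333, lik 0.1, product 0.03333; [3] prior 0.333333, lik 0.2, product 0.06667.
Normalizing constant = 0.32333; the posterior for Coin 1 is its product over the sum, 0.2233/0.32333 = 0.691.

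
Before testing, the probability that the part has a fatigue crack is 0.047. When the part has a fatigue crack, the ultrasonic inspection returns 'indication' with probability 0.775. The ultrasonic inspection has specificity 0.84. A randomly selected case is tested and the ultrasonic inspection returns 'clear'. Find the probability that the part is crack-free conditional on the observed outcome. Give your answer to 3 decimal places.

P(¬H | E) ≈ 0.987

Write H for 'the part has a fatigue crack'. Prior odds H:¬H = 0.047/0.953 = 0.049318. For the 'clear' outcome, the likelihood ratio is 0.225/0.84 = 0.26786.
Posterior odds = 0.049318 × 0.26786 = 0.013210, so P(H|E) = 0.013210/(1+0.013210) = 0.013. Then P(¬H|E) = 1 − 0.013 = 0.987.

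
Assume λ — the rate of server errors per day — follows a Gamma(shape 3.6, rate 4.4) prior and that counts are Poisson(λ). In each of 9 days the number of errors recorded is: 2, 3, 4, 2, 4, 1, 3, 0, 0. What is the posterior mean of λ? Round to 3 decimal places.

Posterior mean ≈ 1.687

Total count ∑xᵢ = 19 over n = 9 days.
Gamma is conjugate to the Poisson likelihood: posterior is Gamma(shape = 3.6+19 = 22.6, rate = 4.4+9 = 13.4).
E[λ | data] = 22.6/13.4 = 1.687.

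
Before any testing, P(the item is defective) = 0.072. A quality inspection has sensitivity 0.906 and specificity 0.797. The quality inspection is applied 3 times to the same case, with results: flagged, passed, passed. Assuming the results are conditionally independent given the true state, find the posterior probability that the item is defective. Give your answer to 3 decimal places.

With H the event that the item is defective, the joint likelihood of the observed sequence is P(data|H) = 0.906·0.094·0.094 = 0.0080054 and P(data|¬H) = 0.203·0.797·0.797 = 0.12895.
Bayes: P(H|data) = 0.072·0.0080054 / (0.072·0.0080054 + 0.928·0.12895) = 0.00057639/0.12024 = 0.0048.

Posterior P(H) ≈ 0.005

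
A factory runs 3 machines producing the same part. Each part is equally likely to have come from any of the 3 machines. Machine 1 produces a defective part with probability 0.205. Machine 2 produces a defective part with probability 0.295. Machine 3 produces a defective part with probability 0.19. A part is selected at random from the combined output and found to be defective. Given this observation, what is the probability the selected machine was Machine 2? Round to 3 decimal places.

Posterior probability ≈ 0.428

Tabulate prior·likelihood by source: [1] prior 0.333333, lik 0.205, product 0.06833; [2] prior 0.333333, lik 0.295, product 0.09833; [3] prior 0.333333, lik 0.19, product 0.06333.
Normalizing constant = 0.23000; the posterior for Machine 2 is its product over the sum, 0.09833/0.23000 = 0.428.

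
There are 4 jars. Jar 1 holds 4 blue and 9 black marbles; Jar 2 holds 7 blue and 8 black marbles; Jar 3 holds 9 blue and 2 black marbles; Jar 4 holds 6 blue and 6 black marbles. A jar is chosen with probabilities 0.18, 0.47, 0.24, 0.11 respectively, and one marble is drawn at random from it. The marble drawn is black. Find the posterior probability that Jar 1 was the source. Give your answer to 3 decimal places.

Posterior probability ≈ 0.263

Tabulate prior·likelihood by source: [1] prior 0.18, lik 0.6923, product 0.1246; [2] prior 0.47, lik 0.5333, product 0.2507; [3] prior 0.24, lik 0.1818, product 0.04364; [4] prior 0.11, lik 0.5, product 0.05500.
Normalizing constant = 0.47392; the posterior for Jar 1 is its product over the sum, 0.1246/0.47392 = 0.263.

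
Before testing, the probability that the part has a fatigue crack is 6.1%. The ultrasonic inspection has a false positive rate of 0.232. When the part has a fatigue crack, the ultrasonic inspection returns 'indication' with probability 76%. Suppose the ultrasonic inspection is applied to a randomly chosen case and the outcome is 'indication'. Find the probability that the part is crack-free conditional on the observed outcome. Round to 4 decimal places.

P(¬H | E) ≈ 0.8245

Write H for 'the part has a fatigue crack'. Prior odds H:¬H = 0.061/0.939 = 0.064963. For the 'indication' outcome, the likelihood ratio is 0.76/0.232 = 3.2759.
Posterior odds = 0.064963 × 3.2759 = 0.21281, so P(H|E) = 0.21281/(1+0.21281) = 0.1755. Then P(¬H|E) = 1 − 0.1755 = 0.8245.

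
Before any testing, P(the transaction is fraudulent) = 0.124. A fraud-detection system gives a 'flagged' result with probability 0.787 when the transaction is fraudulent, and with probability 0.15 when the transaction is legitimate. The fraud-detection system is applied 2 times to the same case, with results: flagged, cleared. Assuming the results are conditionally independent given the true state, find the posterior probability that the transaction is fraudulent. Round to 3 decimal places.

Posterior P(H) ≈ 0.157

Let H be the event that the transaction is fraudulent; start with P(H) = 0.124. P('flagged'|H) = 0.787, P('flagged'|¬H) = 0.15.
Update on result 1 ('flagged'): P(H) ← 0.787·0.1240 / (0.787·0.1240 + 0.15·0.8760) = 0.097588/0.22899 = 0.4262.
Update on result 2 ('cleared'): P(H) ← 0.213·0.4262 / (0.213·0.4262 + 0.85·0.5738) = 0.090774/0.57853 = 0.1569.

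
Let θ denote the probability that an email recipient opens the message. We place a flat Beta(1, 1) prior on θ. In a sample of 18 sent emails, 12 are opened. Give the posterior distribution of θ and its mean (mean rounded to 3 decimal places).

Posterior: Beta(13, 7); mean ≈ 0.650

The binomial likelihood is conjugate to the Beta prior: with 12 successes and 6 failures, the posterior is Beta(1+12, 1+6) = Beta(13, 7).
Posterior mean = α/(α+β) = 13/20 = 0.650.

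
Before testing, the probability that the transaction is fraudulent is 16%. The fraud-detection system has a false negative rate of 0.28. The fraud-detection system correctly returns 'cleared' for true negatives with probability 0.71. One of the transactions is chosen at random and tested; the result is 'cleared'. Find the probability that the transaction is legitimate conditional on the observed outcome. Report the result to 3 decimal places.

Let H be the event that the transaction is fraudulent. P(H) = 0.16, so P(¬H) = 0.84. With E the 'cleared' result, P(E|H) = 0.28 and P(E|¬H) = 0.71.
P(E) = 0.28·0.16 + 0.71·0.84 = 0.044800 + 0.59640 = 0.64120.
By Bayes' theorem, P(H|E) = 0.044800 / 0.64120 = 0.070. Hence P(¬H|E) = 1 − 0.070 = 0.930.

P(¬H | E) ≈ 0.930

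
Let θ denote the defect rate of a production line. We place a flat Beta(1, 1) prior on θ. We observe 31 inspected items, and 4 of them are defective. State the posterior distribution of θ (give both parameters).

Posterior: Beta(5, 28)

Observing 4 successes and 27 failures updates Beta(1, 1) by adding the success and failure counts to the two shape parameters: α = 1+4 = 5, β = 1+27 = 28.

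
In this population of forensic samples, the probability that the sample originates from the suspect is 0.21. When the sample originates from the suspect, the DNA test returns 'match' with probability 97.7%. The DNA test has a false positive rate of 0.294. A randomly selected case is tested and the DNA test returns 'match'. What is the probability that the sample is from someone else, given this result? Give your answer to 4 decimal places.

Let H be the event that the sample originates from the suspect. P(H) = 0.21, so P(¬H) = 0.79. With E the 'match' result, P(E|H) = 0.977 and P(E|¬H) = 0.294.
P(E) = 0.977·0.21 + 0.294·0.79 = 0.20517 + 0.23226 = 0.43743.
By Bayes' theorem, P(H|E) = 0.20517 / 0.43743 = 0.4690. Hence P(¬H|E) = 1 − 0.4690 = 0.5310.

P(¬H | E) ≈ 0.5310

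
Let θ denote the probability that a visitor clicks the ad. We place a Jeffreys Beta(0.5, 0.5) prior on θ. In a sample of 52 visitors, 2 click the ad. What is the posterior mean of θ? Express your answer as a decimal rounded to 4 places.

The binomial likelihood is conjugate to the Beta prior: with 2 successes and 50 failures, the posterior is Beta(0.5+2, 0.5+50) = Beta(2.5, 50.5).
Posterior mean = α/(α+β) = 2.5/53 = 0.0472.

Posterior mean ≈ 0.0472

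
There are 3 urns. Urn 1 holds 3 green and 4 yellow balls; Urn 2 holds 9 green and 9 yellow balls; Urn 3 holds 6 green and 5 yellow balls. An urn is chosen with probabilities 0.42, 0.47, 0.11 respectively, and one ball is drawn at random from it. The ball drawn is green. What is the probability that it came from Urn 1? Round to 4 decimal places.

P(green|Urn 1) = 0.4286; P(green|Urn 2) = 0.5; P(green|Urn 3) = 0.5455.
Prior × likelihood for each source: 0.42·0.4286=0.1800, 0.47·0.5=0.2350, 0.11·0.5455=0.06000. Summing gives P(green) = 0.47500.
P(Urn 1 | green) = 0.1800 / 0.47500 = 0.3789.

Posterior probability ≈ 0.3789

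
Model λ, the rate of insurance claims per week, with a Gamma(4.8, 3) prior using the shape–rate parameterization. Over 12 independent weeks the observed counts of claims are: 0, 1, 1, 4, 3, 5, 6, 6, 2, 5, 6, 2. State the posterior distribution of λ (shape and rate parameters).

The Poisson likelihood adds the total count to the shape and the number of exposure periods to the rate. Here ∑xᵢ = 41 and n = 12, so shape 4.8→45.8 and rate 3→15.

Posterior: Gamma(shape=45.8, rate=15)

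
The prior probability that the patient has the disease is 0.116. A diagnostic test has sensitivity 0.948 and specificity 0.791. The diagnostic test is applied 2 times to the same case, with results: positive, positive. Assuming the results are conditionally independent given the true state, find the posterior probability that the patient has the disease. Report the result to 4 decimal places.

With H the event that the patient has the disease, the joint likelihood of the observed sequence is P(data|H) = 0.948·0.948 = 0.89870 and P(data|¬H) = 0.209·0.209 = 0.043681.
Bayes: P(H|data) = 0.116·0.89870 / (0.116·0.89870 + 0.884·0.043681) = 0.10425/0.14286 = 0.7297.

Posterior P(H) ≈ 0.7297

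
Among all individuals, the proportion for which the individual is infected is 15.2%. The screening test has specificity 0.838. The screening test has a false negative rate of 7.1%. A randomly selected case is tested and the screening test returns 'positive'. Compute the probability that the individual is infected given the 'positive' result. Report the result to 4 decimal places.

P(H | E) ≈ 0.5069

Let H be the event that the individual is infected. P(H) = 0.152, so P(¬H) = 0.848. With E the 'positive' result, P(E|H) = 0.929 and P(E|¬H) = 0.162.
P(E) = 0.929·0.152 + 0.162·0.848 = 0.14121 + 0.13738 = 0.27858.
By Bayes' theorem, P(H|E) = 0.14121 / 0.27858 = 0.5069.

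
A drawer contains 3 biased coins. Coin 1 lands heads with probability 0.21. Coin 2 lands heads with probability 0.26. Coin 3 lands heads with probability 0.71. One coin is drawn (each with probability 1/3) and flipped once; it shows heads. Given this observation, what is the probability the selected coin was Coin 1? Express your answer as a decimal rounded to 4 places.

Tabulate prior·likelihood by source: [1] prior 0.333333, lik 0.21, product 0.07000; [2] prior 0.333333, lik 0.26, product 0.08667; [3] prior 0.333333, lik 0.71, product 0.2367.
Normalizing constant = 0.39333; the posterior for Coin 1 is its product over the sum, 0.07000/0.39333 = 0.1780.

Posterior probability ≈ 0.1780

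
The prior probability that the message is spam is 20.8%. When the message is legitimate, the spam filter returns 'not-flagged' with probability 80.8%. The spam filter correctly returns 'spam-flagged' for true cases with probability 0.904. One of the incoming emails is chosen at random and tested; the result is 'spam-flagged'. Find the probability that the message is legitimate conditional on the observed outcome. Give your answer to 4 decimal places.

P(¬H | E) ≈ 0.4471

Write H for 'the message is spam'. Prior odds H:¬H = 0.208/0.792 = 0.26263. For the 'spam-flagged' outcome, the likelihood ratio is 0.904/0.192 = 4.7083.
Posterior odds = 0.26263 × 4.7083 = 1.2365, so P(H|E) = 1.2365/(1+1.2365) = 0.5529. Then P(¬H|E) = 1 − 0.5529 = 0.4471.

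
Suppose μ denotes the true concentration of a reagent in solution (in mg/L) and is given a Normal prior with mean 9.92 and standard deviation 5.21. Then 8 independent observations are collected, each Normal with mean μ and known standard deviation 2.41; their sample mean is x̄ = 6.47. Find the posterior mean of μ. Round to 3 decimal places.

Prior precision 1/τ₀² = 1/5.21² = 0.0368404; data precision n/σ² = 8/2.41² = 1.37739.
Posterior precision = 0.0368404 + 1.37739 = 1.41423.
Posterior mean = (0.0368404·9.92 + 1.37739·6.47) / 1.41423 = 6.560.

Posterior mean ≈ 6.560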